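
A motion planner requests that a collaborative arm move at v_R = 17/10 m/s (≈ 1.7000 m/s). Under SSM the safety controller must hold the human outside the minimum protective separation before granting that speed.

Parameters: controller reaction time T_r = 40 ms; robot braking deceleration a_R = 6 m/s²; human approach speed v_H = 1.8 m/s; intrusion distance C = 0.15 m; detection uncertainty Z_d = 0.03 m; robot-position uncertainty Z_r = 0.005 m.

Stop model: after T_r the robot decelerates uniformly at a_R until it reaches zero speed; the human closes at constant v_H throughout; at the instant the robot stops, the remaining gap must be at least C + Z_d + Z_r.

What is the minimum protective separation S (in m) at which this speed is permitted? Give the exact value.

T_s = v_R/a_R = (17/10)/6 = 0.2833 s
reaction-phase robot travel = 1.7000·0.0400 = 0.0680 m
robot covers 1.7000·0.2833 − ½·6.0000·0.2833² = 0.2408 m while stopping
human closes 1.8000·0.3233 = 0.5820 m
margins: 0.1500+0.0300+0.0050 = 0.1850 m
S_min ≈ 0.0680+0.2408+0.5820+0.1850  ⇒  S_min = 1291/1200 m

S_min = 1291/1200 m = 1.0758 m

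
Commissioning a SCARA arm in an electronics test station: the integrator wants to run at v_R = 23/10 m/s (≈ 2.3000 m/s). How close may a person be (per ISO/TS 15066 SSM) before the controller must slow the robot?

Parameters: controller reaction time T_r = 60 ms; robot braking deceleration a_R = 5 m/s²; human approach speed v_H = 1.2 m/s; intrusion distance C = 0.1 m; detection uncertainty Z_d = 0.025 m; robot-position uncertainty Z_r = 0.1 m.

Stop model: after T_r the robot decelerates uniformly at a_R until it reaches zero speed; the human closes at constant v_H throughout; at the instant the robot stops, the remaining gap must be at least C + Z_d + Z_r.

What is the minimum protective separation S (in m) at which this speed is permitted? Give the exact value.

S_min = 379/250 m = 1.5160 m

T_s = v_R/a_R = (23/10)/5 = 0.4600 s
reaction-phase robot travel = 2.3000·0.0600 = 0.1380 m
robot under decel: 2.3000²/(2·5.0000) = 0.5290 m
human over T_r+T_s: 1.2000·(0.0600+0.4600) = 0.6240 m
C+Z_d+Z_r = 0.1000+0.0250+0.1000 = 0.2250 m
S_min ≈ 0.1380+0.5290+0.6240+0.2250  ⇒  S_min = 379/250 m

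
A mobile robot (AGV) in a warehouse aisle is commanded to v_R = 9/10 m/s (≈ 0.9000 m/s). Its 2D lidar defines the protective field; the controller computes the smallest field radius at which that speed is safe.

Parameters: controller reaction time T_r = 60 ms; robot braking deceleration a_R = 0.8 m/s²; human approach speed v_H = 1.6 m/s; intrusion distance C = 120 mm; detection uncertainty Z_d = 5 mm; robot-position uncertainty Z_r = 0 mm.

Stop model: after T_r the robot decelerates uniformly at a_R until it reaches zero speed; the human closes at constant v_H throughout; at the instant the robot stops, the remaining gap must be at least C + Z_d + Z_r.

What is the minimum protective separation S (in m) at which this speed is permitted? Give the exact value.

S_min = 413/160 m = 2.5812 m

stop time T_s = (9/10)/(4/5) = 1.1250 s
robot in T_r: 0.9000·0.0600 = 0.0540 m
robot covers 0.9000·1.1250 − ½·0.8000·1.1250² = 0.5062 m while stopping
person approaches 1.6000·(0.0600+1.1250) = 1.8960 m
C+Z_d+Z_r = 0.1200+0.0050+0.0000 = 0.1250 m
S_min ≈ 0.0540+0.5062+1.8960+0.1250  ⇒  S_min = 413/160 m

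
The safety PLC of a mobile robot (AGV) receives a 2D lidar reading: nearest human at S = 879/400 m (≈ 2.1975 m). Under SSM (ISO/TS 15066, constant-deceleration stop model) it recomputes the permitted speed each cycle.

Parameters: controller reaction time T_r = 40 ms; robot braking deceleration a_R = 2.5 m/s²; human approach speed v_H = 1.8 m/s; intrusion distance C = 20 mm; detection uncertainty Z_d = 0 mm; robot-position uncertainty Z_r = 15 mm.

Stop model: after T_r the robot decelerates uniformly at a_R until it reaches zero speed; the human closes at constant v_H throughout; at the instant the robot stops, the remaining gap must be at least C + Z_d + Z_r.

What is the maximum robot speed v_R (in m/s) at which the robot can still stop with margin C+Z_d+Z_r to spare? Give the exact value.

v_R_max = 37/20 m/s = 1.8500 m/s

quadratic (1/5)·v² + (19/25)·v + (-4181/2000) = 0
  disc = (19/25)² − 4·(1/5)·(-4181/2000) = 9/4 ; √disc = 3/2
  v_R = (−(19/25) + 3/2) / (2·(1/5)) = 37/20 m/s
check:
T_s = v_R/a_R = (37/20)/(5/2) = 0.7400 s
robot covers v_R·T_r = 1.8500·0.0400 = 0.0740 m before braking
robot covers 1.8500·0.7400 − ½·2.5000·0.7400² = 0.6845 m while stopping
human closes 1.8000·0.7800 = 1.4040 m
C+Z_d+Z_r = 0.0200+0.0000+0.0150 = 0.0350 m
sum ≈ 0.0740+0.6845+1.4040+0.0350 ≈ 2.1975 m = S ✓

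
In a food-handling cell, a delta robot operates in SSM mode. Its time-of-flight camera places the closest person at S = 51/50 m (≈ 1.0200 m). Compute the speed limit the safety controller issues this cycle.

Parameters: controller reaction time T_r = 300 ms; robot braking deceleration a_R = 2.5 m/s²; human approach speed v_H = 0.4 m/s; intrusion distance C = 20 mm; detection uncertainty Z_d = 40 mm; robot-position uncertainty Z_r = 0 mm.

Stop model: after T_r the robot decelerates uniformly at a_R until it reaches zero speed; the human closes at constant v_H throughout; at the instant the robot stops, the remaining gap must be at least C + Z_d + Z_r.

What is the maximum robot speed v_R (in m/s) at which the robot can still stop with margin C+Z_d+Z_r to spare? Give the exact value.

v_R_max = 6/5 m/s = 1.2000 m/s

quadratic (1/5)·v² + (23/50)·v + (-21/25) = 0
  disc = (23/50)² − 4·(1/5)·(-21/25) = 2209/2500 ; √disc = 47/50
  v_R = (−(23/50) + 47/50) / (2·(1/5)) = 6/5 m/s
check:
braking lasts T_s = (6/5)/(5/2) = 0.4800 s
robot covers v_R·T_r = 1.2000·0.3000 = 0.3600 m before braking
robot under decel: 1.2000²/(2·2.5000) = 0.2880 m
human closes 0.4000·0.7800 = 0.3120 m
C+Z_d+Z_r = 0.0200+0.0400+0.0000 = 0.0600 m
sum ≈ 0.3600+0.2880+0.3120+0.0600 ≈ 1.0200 m = S ✓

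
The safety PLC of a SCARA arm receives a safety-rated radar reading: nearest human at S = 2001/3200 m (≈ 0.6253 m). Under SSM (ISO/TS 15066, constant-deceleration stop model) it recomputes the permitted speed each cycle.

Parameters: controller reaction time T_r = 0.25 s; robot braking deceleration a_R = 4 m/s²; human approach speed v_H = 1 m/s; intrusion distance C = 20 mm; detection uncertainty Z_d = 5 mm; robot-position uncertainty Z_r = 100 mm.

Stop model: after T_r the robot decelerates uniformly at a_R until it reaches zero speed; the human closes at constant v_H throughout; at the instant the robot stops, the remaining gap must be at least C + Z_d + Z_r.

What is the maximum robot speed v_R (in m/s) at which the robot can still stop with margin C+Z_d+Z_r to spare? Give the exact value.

quadratic (1/8)·v² + (1/2)·v + (-801/3200) = 0
  disc = (1/2)² − 4·(1/8)·(-801/3200) = 2401/6400 ; √disc = 49/80
  v_R = (−(1/2) + 49/80) / (2·(1/8)) = 9/20 m/s
check:
stop time T_s = (9/20)/4 = 0.1125 s
robot in T_r: 0.4500·0.2500 = 0.1125 m
robot under decel: 0.4500²/(2·4.0000) = 0.0253 m
human closes 1.0000·0.3625 = 0.3625 m
residual clearance needed = 0.0200+0.0050+0.1000 = 0.1250 m
sum ≈ 0.1125+0.0253+0.3625+0.1250 ≈ 0.6253 m = S ✓

v_R_max = 9/20 m/s = 0.4500 m/s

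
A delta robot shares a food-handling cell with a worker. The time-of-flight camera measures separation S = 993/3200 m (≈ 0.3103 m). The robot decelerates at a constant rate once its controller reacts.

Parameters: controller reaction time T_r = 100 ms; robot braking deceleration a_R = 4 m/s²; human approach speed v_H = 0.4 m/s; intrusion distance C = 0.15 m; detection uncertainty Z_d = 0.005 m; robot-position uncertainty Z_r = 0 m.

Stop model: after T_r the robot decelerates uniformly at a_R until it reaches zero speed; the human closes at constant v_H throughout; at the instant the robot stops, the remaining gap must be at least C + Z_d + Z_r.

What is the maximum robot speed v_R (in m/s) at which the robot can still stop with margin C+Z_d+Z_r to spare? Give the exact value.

v_R_max = 9/20 m/s = 0.4500 m/s

collect terms ⇒ (1/8)·v_R² + (1/5)·v_R + (-369/3200) = 0
  disc = (1/5)² − 4·(1/8)·(-369/3200) = 25/256 ; √disc = 5/16
  v_R = (−(1/5) + 5/16) / (2·(1/8)) = 9/20 m/s
check:
braking lasts T_s = (9/20)/4 = 0.1125 s
robot in T_r: 0.4500·0.1000 = 0.0450 m
braking distance = 0.4500²/(2·4.0000) = 0.0253 m
person approaches 0.4000·(0.1000+0.1125) = 0.0850 m
residual clearance needed = 0.1500+0.0050+0.0000 = 0.1550 m
sum ≈ 0.0450+0.0253+0.0850+0.1550 ≈ 0.3103 m = S ✓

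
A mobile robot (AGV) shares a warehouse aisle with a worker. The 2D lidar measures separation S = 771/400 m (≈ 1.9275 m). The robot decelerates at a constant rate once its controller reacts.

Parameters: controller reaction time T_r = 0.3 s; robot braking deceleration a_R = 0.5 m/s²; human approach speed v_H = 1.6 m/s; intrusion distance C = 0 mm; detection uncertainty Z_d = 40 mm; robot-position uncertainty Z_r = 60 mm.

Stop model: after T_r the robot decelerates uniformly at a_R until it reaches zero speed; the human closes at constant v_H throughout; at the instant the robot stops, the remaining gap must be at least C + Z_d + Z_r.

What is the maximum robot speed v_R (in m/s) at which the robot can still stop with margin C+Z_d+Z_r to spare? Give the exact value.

collect terms ⇒ (1)·v_R² + (7/2)·v_R + (-539/400) = 0
  disc = (7/2)² − 4·(1)·(-539/400) = 441/25 ; √disc = 21/5
  v_R = (−(7/2) + 21/5) / (2·(1)) = 7/20 m/s
check:
braking lasts T_s = (7/20)/(1/2) = 0.7000 s
reaction-phase robot travel = 0.3500·0.3000 = 0.1050 m
robot under decel: 0.3500²/(2·0.5000) = 0.1225 m
person approaches 1.6000·(0.3000+0.7000) = 1.6000 m
C+Z_d+Z_r = 0.0000+0.0400+0.0600 = 0.1000 m
sum ≈ 0.1050+0.1225+1.6000+0.1000 ≈ 1.9275 m = S ✓

v_R_max = 7/20 m/s = 0.3500 m/s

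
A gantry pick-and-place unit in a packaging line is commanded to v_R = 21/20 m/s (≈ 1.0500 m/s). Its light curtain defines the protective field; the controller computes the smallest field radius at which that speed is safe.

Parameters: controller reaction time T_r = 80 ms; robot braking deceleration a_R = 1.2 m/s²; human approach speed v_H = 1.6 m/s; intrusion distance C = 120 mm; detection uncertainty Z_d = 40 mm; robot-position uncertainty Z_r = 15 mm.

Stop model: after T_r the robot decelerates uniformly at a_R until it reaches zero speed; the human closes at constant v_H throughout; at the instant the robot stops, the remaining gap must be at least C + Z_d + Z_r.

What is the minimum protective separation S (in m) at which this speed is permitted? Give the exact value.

S_min = 17971/8000 m = 2.2464 m

T_s = v_R/a_R = (21/20)/(6/5) = 0.8750 s
robot in T_r: 1.0500·0.0800 = 0.0840 m
braking distance = 1.0500²/(2·1.2000) = 0.4594 m
person approaches 1.6000·(0.0800+0.8750) = 1.5280 m
C+Z_d+Z_r = 0.1200+0.0400+0.0150 = 0.1750 m
S_min ≈ 0.0840+0.4594+1.5280+0.1750  ⇒  S_min = 17971/8000 m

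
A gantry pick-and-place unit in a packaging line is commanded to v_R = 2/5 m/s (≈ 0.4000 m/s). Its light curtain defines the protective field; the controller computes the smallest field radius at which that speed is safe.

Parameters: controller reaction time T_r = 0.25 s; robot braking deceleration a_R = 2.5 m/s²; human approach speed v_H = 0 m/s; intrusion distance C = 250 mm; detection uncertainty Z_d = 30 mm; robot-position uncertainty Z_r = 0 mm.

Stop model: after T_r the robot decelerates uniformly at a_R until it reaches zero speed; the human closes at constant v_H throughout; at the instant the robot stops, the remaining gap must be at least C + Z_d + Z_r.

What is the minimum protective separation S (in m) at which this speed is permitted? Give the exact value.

T_s = v_R/a_R = (2/5)/(5/2) = 0.1600 s
robot in T_r: 0.4000·0.2500 = 0.1000 m
braking distance = 0.4000²/(2·2.5000) = 0.0320 m
person approaches 0.0000·(0.2500+0.1600) = 0.0000 m
margins: 0.2500+0.0300+0.0000 = 0.2800 m
S_min ≈ 0.1000+0.0320+0.0000+0.2800  ⇒  S_min = 103/250 m

S_min = 103/250 m = 0.4120 m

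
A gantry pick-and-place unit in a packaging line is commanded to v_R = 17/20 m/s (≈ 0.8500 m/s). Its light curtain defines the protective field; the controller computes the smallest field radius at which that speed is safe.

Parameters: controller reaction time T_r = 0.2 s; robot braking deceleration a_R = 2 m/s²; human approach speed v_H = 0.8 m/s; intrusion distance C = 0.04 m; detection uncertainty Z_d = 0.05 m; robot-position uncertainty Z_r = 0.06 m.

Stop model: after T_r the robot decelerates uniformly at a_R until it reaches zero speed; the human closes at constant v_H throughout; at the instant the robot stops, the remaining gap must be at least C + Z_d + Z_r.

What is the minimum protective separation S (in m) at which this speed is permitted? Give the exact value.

S_min = 1601/1600 m = 1.0006 m

braking lasts T_s = (17/20)/2 = 0.4250 s
robot in T_r: 0.8500·0.2000 = 0.1700 m
robot covers 0.8500·0.4250 − ½·2.0000·0.4250² = 0.1806 m while stopping
human closes 0.8000·0.6250 = 0.5000 m
residual clearance needed = 0.0400+0.0500+0.0600 = 0.1500 m
S_min ≈ 0.1700+0.1806+0.5000+0.1500  ⇒  S_min = 1601/1600 m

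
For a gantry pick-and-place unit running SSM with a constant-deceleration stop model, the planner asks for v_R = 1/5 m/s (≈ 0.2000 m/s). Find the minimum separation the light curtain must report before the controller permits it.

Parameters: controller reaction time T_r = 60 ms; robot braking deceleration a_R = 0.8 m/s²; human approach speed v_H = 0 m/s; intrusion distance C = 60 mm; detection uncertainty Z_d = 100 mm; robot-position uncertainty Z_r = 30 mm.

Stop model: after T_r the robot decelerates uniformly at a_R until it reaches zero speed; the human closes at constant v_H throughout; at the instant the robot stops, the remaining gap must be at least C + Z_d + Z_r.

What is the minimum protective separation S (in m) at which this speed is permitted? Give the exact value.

braking lasts T_s = (1/5)/(4/5) = 0.2500 s
robot covers v_R·T_r = 0.2000·0.0600 = 0.0120 m before braking
robot covers 0.2000·0.2500 − ½·0.8000·0.2500² = 0.0250 m while stopping
human closes 0.0000·0.3100 = 0.0000 m
C+Z_d+Z_r = 0.0600+0.1000+0.0300 = 0.1900 m
S_min ≈ 0.0120+0.0250+0.0000+0.1900  ⇒  S_min = 227/1000 m

S_min = 227/1000 m = 0.2270 m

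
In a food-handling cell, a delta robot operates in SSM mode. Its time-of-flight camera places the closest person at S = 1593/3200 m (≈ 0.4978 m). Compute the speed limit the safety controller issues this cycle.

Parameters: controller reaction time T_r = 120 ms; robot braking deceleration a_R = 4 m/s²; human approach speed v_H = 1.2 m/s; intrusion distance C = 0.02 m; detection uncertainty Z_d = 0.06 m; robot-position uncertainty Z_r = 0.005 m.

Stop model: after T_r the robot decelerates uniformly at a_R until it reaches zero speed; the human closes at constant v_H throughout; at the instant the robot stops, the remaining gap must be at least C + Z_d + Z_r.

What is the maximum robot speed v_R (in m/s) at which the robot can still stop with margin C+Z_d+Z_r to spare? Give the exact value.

v_R_max = 11/20 m/s = 0.5500 m/s

quadratic (1/8)·v² + (21/50)·v + (-4301/16000) = 0
  disc = (21/50)² − 4·(1/8)·(-4301/16000) = 49729/160000 ; √disc = 223/400
  v_R = (−(21/50) + 223/400) / (2·(1/8)) = 11/20 m/s
check:
stop time T_s = (11/20)/4 = 0.1375 s
robot in T_r: 0.5500·0.1200 = 0.0660 m
braking distance = 0.5500²/(2·4.0000) = 0.0378 m
human closes 1.2000·0.2575 = 0.3090 m
residual clearance needed = 0.0200+0.0600+0.0050 = 0.0850 m
sum ≈ 0.0660+0.0378+0.3090+0.0850 ≈ 0.4978 m = S ✓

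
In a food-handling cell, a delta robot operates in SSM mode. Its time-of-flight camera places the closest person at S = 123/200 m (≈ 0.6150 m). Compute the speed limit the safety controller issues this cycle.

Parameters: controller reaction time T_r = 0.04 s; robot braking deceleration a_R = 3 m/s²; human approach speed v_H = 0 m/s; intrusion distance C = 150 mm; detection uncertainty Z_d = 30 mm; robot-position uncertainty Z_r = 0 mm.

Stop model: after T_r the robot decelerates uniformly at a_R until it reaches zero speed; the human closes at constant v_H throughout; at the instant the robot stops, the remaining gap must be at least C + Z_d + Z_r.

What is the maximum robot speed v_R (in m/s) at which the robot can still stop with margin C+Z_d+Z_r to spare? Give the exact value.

at the boundary: (1/6)·v² + (1/25)·v + (-87/200) = 0
  disc = (1/25)² − 4·(1/6)·(-87/200) = 729/2500 ; √disc = 27/50
  v_R = (−(1/25) + 27/50) / (2·(1/6)) = 3/2 m/s
check:
T_s = v_R/a_R = (3/2)/3 = 0.5000 s
robot in T_r: 1.5000·0.0400 = 0.0600 m
braking distance = 1.5000²/(2·3.0000) = 0.3750 m
person approaches 0.0000·(0.0400+0.5000) = 0.0000 m
margins: 0.1500+0.0300+0.0000 = 0.1800 m
sum ≈ 0.0600+0.3750+0.0000+0.1800 ≈ 0.6150 m = S ✓

v_R_max = 3/2 m/s = 1.5000 m/s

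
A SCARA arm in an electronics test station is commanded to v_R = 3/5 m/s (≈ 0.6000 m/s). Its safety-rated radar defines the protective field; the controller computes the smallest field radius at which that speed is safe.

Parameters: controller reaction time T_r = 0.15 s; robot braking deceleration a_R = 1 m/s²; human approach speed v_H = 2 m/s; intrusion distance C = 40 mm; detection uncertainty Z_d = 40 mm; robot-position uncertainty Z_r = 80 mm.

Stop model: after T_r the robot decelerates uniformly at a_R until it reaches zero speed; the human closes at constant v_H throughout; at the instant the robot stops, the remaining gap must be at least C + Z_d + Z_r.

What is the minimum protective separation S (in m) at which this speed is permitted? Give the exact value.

stop time T_s = (3/5)/1 = 0.6000 s
robot covers v_R·T_r = 0.6000·0.1500 = 0.0900 m before braking
robot covers 0.6000·0.6000 − ½·1.0000·0.6000² = 0.1800 m while stopping
human over T_r+T_s: 2.0000·(0.1500+0.6000) = 1.5000 m
C+Z_d+Z_r = 0.0400+0.0400+0.0800 = 0.1600 m
S_min ≈ 0.0900+0.1800+1.5000+0.1600  ⇒  S_min = 193/100 m

S_min = 193/100 m = 1.9300 m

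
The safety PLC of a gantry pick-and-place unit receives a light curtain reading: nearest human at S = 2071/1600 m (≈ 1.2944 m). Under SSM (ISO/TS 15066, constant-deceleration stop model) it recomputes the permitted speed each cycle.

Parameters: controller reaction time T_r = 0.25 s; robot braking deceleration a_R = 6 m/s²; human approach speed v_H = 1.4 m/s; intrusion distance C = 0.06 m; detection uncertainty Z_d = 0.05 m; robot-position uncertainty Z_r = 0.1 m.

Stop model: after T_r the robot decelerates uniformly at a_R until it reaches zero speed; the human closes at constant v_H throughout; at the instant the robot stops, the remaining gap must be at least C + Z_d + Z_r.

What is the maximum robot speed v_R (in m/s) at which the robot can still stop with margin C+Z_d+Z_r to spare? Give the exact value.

quadratic (1/12)·v² + (29/60)·v + (-47/64) = 0
  disc = (29/60)² − 4·(1/12)·(-47/64) = 6889/14400 ; √disc = 83/120
  v_R = (−(29/60) + 83/120) / (2·(1/12)) = 5/4 m/s
check:
stop time T_s = (5/4)/6 = 0.2083 s
reaction-phase robot travel = 1.2500·0.2500 = 0.3125 m
braking distance = 1.2500²/(2·6.0000) = 0.1302 m
person approaches 1.4000·(0.2500+0.2083) = 0.6417 m
residual clearance needed = 0.0600+0.0500+0.1000 = 0.2100 m
sum ≈ 0.3125+0.1302+0.6417+0.2100 ≈ 1.2944 m = S ✓

v_R_max = 5/4 m/s = 1.2500 m/s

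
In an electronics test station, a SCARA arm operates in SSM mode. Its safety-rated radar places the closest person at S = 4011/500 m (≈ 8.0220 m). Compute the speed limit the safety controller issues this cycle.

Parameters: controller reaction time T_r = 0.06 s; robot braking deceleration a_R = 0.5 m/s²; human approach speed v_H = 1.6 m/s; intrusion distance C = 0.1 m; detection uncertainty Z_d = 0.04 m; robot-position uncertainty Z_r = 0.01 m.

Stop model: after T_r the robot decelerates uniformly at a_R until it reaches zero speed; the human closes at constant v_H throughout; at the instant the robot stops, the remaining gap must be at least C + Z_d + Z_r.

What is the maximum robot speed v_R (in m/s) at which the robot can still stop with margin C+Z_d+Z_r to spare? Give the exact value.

v_R_max = 8/5 m/s = 1.6000 m/s

collect terms ⇒ (1)·v_R² + (163/50)·v_R + (-972/125) = 0
  disc = (163/50)² − 4·(1)·(-972/125) = 104329/2500 ; √disc = 323/50
  v_R = (−(163/50) + 323/50) / (2·(1)) = 8/5 m/s
check:
stop time T_s = (8/5)/(1/2) = 3.2000 s
robot covers v_R·T_r = 1.6000·0.0600 = 0.0960 m before braking
braking distance = 1.6000²/(2·0.5000) = 2.5600 m
human closes 1.6000·3.2600 = 5.2160 m
margins: 0.1000+0.0400+0.0100 = 0.1500 m
sum ≈ 0.0960+2.5600+5.2160+0.1500 ≈ 8.0220 m = S ✓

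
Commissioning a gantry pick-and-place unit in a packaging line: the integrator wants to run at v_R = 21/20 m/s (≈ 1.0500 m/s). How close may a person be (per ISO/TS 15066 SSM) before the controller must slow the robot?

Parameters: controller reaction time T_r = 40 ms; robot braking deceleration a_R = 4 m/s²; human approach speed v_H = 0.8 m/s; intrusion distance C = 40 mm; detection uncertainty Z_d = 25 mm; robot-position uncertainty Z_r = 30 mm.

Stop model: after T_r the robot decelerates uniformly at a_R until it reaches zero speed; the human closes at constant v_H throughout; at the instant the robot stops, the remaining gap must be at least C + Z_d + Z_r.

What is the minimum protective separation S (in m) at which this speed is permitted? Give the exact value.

T_s = v_R/a_R = (21/20)/4 = 0.2625 s
reaction-phase robot travel = 1.0500·0.0400 = 0.0420 m
robot covers 1.0500·0.2625 − ½·4.0000·0.2625² = 0.1378 m while stopping
human closes 0.8000·0.3025 = 0.2420 m
margins: 0.0400+0.0250+0.0300 = 0.0950 m
S_min ≈ 0.0420+0.1378+0.2420+0.0950  ⇒  S_min = 8269/16000 m

S_min = 8269/16000 m = 0.5168 m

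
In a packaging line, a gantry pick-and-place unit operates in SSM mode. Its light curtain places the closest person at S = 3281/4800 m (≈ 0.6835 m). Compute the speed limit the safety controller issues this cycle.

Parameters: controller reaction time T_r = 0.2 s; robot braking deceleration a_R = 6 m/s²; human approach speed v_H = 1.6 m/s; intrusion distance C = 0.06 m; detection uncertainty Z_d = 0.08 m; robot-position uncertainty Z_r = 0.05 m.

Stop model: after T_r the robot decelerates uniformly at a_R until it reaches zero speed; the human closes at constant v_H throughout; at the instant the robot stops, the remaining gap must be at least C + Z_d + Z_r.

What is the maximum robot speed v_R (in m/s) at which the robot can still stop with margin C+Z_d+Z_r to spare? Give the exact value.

v_R_max = 7/20 m/s = 0.3500 m/s

at the boundary: (1/12)·v² + (7/15)·v + (-833/4800) = 0
  disc = (7/15)² − 4·(1/12)·(-833/4800) = 441/1600 ; √disc = 21/40
  v_R = (−(7/15) + 21/40) / (2·(1/12)) = 7/20 m/s
check:
T_s = v_R/a_R = (7/20)/6 = 0.0583 s
reaction-phase robot travel = 0.3500·0.2000 = 0.0700 m
robot under decel: 0.3500²/(2·6.0000) = 0.0102 m
person approaches 1.6000·(0.2000+0.0583) = 0.4133 m
residual clearance needed = 0.0600+0.0800+0.0500 = 0.1900 m
sum ≈ 0.0700+0.0102+0.4133+0.1900 ≈ 0.6835 m = S ✓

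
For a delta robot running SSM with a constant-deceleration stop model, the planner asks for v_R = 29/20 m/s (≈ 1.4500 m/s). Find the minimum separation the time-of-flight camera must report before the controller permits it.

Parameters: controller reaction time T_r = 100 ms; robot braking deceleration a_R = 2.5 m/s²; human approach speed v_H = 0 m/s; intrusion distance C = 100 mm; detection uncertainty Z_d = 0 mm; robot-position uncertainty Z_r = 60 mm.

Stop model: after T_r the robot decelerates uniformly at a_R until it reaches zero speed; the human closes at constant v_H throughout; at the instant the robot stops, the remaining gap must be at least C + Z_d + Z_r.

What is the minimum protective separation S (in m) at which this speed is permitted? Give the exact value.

stop time T_s = (29/20)/(5/2) = 0.5800 s
reaction-phase robot travel = 1.4500·0.1000 = 0.1450 m
robot under decel: 1.4500²/(2·2.5000) = 0.4205 m
human over T_r+T_s: 0.0000·(0.1000+0.5800) = 0.0000 m
C+Z_d+Z_r = 0.1000+0.0000+0.0600 = 0.1600 m
S_min ≈ 0.1450+0.4205+0.0000+0.1600  ⇒  S_min = 1451/2000 m

S_min = 1451/2000 m = 0.7255 m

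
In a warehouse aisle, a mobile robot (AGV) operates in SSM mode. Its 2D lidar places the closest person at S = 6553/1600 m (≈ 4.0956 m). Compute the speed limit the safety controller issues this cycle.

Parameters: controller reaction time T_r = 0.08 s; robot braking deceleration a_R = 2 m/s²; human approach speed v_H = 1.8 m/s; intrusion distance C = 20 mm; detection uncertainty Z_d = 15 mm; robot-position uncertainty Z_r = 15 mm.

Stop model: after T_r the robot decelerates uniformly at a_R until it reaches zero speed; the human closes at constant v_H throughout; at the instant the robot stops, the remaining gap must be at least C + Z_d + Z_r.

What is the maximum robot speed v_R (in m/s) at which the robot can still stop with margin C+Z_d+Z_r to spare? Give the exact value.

v_R_max = 49/20 m/s = 2.4500 m/s

collect terms ⇒ (1/4)·v_R² + (49/50)·v_R + (-31213/8000) = 0
  disc = (49/50)² − 4·(1/4)·(-31213/8000) = 194481/40000 ; √disc = 441/200
  v_R = (−(49/50) + 441/200) / (2·(1/4)) = 49/20 m/s
check:
braking lasts T_s = (49/20)/2 = 1.2250 s
robot covers v_R·T_r = 2.4500·0.0800 = 0.1960 m before braking
braking distance = 2.4500²/(2·2.0000) = 1.5006 m
person approaches 1.8000·(0.0800+1.2250) = 2.3490 m
C+Z_d+Z_r = 0.0200+0.0150+0.0150 = 0.0500 m
sum ≈ 0.1960+1.5006+2.3490+0.0500 ≈ 4.0956 m = S ✓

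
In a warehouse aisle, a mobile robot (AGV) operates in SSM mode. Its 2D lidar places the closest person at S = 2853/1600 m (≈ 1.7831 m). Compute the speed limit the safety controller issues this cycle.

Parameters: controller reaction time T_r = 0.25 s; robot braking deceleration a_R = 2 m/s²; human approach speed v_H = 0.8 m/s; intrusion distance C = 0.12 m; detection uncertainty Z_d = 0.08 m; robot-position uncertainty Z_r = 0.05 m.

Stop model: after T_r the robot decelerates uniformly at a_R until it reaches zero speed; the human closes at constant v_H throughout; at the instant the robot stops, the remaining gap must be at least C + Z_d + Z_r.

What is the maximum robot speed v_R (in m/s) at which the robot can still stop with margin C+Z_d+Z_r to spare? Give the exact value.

v_R_max = 27/20 m/s = 1.3500 m/s

quadratic (1/4)·v² + (13/20)·v + (-2133/1600) = 0
  disc = (13/20)² − 4·(1/4)·(-2133/1600) = 2809/1600 ; √disc = 53/40
  v_R = (−(13/20) + 53/40) / (2·(1/4)) = 27/20 m/s
check:
stop time T_s = (27/20)/2 = 0.6750 s
reaction-phase robot travel = 1.3500·0.2500 = 0.3375 m
robot under decel: 1.3500²/(2·2.0000) = 0.4556 m
human over T_r+T_s: 0.8000·(0.2500+0.6750) = 0.7400 m
margins: 0.1200+0.0800+0.0500 = 0.2500 m
sum ≈ 0.3375+0.4556+0.7400+0.2500 ≈ 1.7831 m = S ✓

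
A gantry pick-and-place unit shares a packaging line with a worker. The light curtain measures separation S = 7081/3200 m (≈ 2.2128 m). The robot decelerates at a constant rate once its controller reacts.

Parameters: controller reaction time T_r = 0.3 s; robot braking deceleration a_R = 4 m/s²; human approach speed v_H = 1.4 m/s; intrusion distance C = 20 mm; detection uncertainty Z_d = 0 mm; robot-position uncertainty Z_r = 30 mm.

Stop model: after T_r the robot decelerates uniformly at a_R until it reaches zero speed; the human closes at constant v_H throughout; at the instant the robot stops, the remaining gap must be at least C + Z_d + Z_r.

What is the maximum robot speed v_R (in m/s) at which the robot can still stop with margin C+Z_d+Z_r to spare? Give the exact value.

collect terms ⇒ (1/8)·v_R² + (13/20)·v_R + (-5577/3200) = 0
  disc = (13/20)² − 4·(1/8)·(-5577/3200) = 8281/6400 ; √disc = 91/80
  v_R = (−(13/20) + 91/80) / (2·(1/8)) = 39/20 m/s
check:
braking lasts T_s = (39/20)/4 = 0.4875 s
reaction-phase robot travel = 1.9500·0.3000 = 0.5850 m
braking distance = 1.9500²/(2·4.0000) = 0.4753 m
human closes 1.4000·0.7875 = 1.1025 m
margins: 0.0200+0.0000+0.0300 = 0.0500 m
sum ≈ 0.5850+0.4753+1.1025+0.0500 ≈ 2.2128 m = S ✓

v_R_max = 39/20 m/s = 1.9500 m/s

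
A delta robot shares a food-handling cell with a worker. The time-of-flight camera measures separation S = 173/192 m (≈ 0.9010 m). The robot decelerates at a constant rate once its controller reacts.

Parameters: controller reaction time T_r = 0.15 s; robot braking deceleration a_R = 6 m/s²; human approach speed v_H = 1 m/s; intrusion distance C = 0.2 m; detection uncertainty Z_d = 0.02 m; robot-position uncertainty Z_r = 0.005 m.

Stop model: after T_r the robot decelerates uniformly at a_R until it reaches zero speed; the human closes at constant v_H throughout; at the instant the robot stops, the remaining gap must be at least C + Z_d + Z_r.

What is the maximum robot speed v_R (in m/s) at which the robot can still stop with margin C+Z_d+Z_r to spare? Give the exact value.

collect terms ⇒ (1/12)·v_R² + (19/60)·v_R + (-101/192) = 0
  disc = (19/60)² − 4·(1/12)·(-101/192) = 441/1600 ; √disc = 21/40
  v_R = (−(19/60) + 21/40) / (2·(1/12)) = 5/4 m/s
check:
stop time T_s = (5/4)/6 = 0.2083 s
reaction-phase robot travel = 1.2500·0.1500 = 0.1875 m
robot covers 1.2500·0.2083 − ½·6.0000·0.2083² = 0.1302 m while stopping
human over T_r+T_s: 1.0000·(0.1500+0.2083) = 0.3583 m
margins: 0.2000+0.0200+0.0050 = 0.2250 m
sum ≈ 0.1875+0.1302+0.3583+0.2250 ≈ 0.9010 m = S ✓

v_R_max = 5/4 m/s = 1.2500 m/s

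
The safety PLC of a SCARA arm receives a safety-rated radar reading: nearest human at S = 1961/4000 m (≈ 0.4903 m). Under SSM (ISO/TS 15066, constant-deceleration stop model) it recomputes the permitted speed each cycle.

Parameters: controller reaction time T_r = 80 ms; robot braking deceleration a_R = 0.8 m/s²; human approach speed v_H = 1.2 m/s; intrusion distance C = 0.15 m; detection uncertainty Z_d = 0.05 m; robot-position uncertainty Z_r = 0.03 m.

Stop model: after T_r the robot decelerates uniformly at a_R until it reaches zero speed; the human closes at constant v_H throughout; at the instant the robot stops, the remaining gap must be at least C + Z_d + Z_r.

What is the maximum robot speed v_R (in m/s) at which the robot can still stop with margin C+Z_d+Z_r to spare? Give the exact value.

v_R_max = 1/10 m/s = 0.1000 m/s

quadratic (5/8)·v² + (79/50)·v + (-657/4000) = 0
  disc = (79/50)² − 4·(5/8)·(-657/4000) = 116281/40000 ; √disc = 341/200
  v_R = (−(79/50) + 341/200) / (2·(5/8)) = 1/10 m/s
check:
T_s = v_R/a_R = (1/10)/(4/5) = 0.1250 s
reaction-phase robot travel = 0.1000·0.0800 = 0.0080 m
robot covers 0.1000·0.1250 − ½·0.8000·0.1250² = 0.0063 m while stopping
human closes 1.2000·0.2050 = 0.2460 m
C+Z_d+Z_r = 0.1500+0.0500+0.0300 = 0.2300 m
sum ≈ 0.0080+0.0063+0.2460+0.2300 ≈ 0.4903 m = S ✓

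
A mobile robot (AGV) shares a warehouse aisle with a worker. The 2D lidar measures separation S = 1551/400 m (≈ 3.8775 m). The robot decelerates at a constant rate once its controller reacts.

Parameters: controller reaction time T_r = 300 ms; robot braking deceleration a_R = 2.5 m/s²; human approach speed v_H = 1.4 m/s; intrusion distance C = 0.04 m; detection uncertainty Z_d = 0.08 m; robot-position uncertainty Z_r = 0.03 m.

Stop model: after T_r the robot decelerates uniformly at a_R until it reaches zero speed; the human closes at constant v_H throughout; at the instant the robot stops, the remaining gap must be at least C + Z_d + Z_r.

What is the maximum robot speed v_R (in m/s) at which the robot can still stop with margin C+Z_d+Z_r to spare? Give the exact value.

at the boundary: (1/5)·v² + (43/50)·v + (-1323/400) = 0
  disc = (43/50)² − 4·(1/5)·(-1323/400) = 2116/625 ; √disc = 46/25
  v_R = (−(43/50) + 46/25) / (2·(1/5)) = 49/20 m/s
check:
braking lasts T_s = (49/20)/(5/2) = 0.9800 s
robot in T_r: 2.4500·0.3000 = 0.7350 m
robot under decel: 2.4500²/(2·2.5000) = 1.2005 m
person approaches 1.4000·(0.3000+0.9800) = 1.7920 m
residual clearance needed = 0.0400+0.0800+0.0300 = 0.1500 m
sum ≈ 0.7350+1.2005+1.7920+0.1500 ≈ 3.8775 m = S ✓

v_R_max = 49/20 m/s = 2.4500 m/s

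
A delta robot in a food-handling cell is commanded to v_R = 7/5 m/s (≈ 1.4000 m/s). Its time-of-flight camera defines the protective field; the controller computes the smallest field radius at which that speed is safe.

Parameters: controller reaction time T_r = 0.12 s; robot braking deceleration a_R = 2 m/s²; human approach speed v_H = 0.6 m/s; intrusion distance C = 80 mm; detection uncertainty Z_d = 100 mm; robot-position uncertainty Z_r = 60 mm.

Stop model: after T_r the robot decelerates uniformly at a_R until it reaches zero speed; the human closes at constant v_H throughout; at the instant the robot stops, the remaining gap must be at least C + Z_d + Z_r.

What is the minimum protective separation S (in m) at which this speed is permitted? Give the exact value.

S_min = 139/100 m = 1.3900 m

T_s = v_R/a_R = (7/5)/2 = 0.7000 s
robot covers v_R·T_r = 1.4000·0.1200 = 0.1680 m before braking
braking distance = 1.4000²/(2·2.0000) = 0.4900 m
human over T_r+T_s: 0.6000·(0.1200+0.7000) = 0.4920 m
residual clearance needed = 0.0800+0.1000+0.0600 = 0.2400 m
S_min ≈ 0.1680+0.4900+0.4920+0.2400  ⇒  S_min = 139/100 m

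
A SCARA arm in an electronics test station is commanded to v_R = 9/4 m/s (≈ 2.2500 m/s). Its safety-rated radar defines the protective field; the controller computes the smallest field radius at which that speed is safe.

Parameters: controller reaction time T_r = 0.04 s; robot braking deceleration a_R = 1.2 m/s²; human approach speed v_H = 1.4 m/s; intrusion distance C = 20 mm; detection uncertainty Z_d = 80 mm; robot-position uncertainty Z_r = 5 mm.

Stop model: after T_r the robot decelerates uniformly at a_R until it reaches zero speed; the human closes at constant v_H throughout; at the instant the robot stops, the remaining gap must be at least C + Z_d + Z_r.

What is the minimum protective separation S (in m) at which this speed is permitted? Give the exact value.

S_min = 39883/8000 m = 4.9854 m

braking lasts T_s = (9/4)/(6/5) = 1.8750 s
reaction-phase robot travel = 2.2500·0.0400 = 0.0900 m
robot under decel: 2.2500²/(2·1.2000) = 2.1094 m
human closes 1.4000·1.9150 = 2.6810 m
margins: 0.0200+0.0800+0.0050 = 0.1050 m
S_min ≈ 0.0900+2.1094+2.6810+0.1050  ⇒  S_min = 39883/8000 m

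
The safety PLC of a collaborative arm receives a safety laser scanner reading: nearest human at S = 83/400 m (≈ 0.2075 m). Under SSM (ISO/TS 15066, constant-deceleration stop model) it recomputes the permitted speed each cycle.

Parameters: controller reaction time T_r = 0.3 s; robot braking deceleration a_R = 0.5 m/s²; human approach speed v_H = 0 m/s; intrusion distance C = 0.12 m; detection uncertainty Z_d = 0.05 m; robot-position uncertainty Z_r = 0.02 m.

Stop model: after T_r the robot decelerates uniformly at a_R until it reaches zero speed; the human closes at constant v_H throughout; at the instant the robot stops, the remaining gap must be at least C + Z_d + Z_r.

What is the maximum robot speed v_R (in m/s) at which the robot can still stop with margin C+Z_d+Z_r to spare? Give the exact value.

v_R_max = 1/20 m/s = 0.0500 m/s

at the boundary: (1)·v² + (3/10)·v + (-7/400) = 0
  disc = (3/10)² − 4·(1)·(-7/400) = 4/25 ; √disc = 2/5
  v_R = (−(3/10) + 2/5) / (2·(1)) = 1/20 m/s
check:
braking lasts T_s = (1/20)/(1/2) = 0.1000 s
reaction-phase robot travel = 0.0500·0.3000 = 0.0150 m
robot under decel: 0.0500²/(2·0.5000) = 0.0025 m
person approaches 0.0000·(0.3000+0.1000) = 0.0000 m
margins: 0.1200+0.0500+0.0200 = 0.1900 m
sum ≈ 0.0150+0.0025+0.0000+0.1900 ≈ 0.2075 m = S ✓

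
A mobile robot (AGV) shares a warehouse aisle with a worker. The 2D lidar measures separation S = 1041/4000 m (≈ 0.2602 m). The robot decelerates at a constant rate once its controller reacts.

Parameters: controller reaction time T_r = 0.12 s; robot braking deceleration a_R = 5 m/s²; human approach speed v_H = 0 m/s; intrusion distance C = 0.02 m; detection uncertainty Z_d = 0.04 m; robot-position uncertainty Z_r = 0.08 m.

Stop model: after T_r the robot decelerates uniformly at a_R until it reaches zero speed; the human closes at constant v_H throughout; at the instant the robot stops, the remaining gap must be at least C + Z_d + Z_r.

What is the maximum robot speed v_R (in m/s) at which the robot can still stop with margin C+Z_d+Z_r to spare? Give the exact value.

quadratic (1/10)·v² + (3/25)·v + (-481/4000) = 0
  disc = (3/25)² − 4·(1/10)·(-481/4000) = 1/16 ; √disc = 1/4
  v_R = (−(3/25) + 1/4) / (2·(1/10)) = 13/20 m/s
check:
T_s = v_R/a_R = (13/20)/5 = 0.1300 s
reaction-phase robot travel = 0.6500·0.1200 = 0.0780 m
robot covers 0.6500·0.1300 − ½·5.0000·0.1300² = 0.0423 m while stopping
human closes 0.0000·0.2500 = 0.0000 m
residual clearance needed = 0.0200+0.0400+0.0800 = 0.1400 m
sum ≈ 0.0780+0.0423+0.0000+0.1400 ≈ 0.2602 m = S ✓

v_R_max = 13/20 m/s = 0.6500 m/s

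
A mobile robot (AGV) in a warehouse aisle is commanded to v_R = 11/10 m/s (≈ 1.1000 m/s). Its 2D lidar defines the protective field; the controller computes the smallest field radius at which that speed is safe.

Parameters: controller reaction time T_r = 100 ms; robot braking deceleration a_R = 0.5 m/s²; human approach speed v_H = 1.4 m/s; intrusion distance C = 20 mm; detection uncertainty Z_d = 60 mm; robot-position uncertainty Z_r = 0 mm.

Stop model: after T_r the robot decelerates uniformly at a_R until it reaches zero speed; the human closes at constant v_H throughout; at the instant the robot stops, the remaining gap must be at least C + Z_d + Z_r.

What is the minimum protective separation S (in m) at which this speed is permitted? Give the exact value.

S_min = 231/50 m = 4.6200 m

braking lasts T_s = (11/10)/(1/2) = 2.2000 s
reaction-phase robot travel = 1.1000·0.1000 = 0.1100 m
robot under decel: 1.1000²/(2·0.5000) = 1.2100 m
human over T_r+T_s: 1.4000·(0.1000+2.2000) = 3.2200 m
margins: 0.0200+0.0600+0.0000 = 0.0800 m
S_min ≈ 0.1100+1.2100+3.2200+0.0800  ⇒  S_min = 231/50 m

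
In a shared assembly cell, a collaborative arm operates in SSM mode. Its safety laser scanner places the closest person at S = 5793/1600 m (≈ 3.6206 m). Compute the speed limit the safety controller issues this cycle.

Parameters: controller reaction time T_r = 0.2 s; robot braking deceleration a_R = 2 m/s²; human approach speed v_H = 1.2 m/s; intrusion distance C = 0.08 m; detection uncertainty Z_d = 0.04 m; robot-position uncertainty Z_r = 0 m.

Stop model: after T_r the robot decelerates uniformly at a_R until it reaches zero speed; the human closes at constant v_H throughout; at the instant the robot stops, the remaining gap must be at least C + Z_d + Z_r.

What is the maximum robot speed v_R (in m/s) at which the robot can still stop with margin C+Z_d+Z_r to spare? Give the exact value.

collect terms ⇒ (1/4)·v_R² + (4/5)·v_R + (-5217/1600) = 0
  disc = (4/5)² − 4·(1/4)·(-5217/1600) = 6241/1600 ; √disc = 79/40
  v_R = (−(4/5) + 79/40) / (2·(1/4)) = 47/20 m/s
check:
T_s = v_R/a_R = (47/20)/2 = 1.1750 s
robot in T_r: 2.3500·0.2000 = 0.4700 m
braking distance = 2.3500²/(2·2.0000) = 1.3806 m
person approaches 1.2000·(0.2000+1.1750) = 1.6500 m
C+Z_d+Z_r = 0.0800+0.0400+0.0000 = 0.1200 m
sum ≈ 0.4700+1.3806+1.6500+0.1200 ≈ 3.6206 m = S ✓

v_R_max = 47/20 m/s = 2.3500 m/s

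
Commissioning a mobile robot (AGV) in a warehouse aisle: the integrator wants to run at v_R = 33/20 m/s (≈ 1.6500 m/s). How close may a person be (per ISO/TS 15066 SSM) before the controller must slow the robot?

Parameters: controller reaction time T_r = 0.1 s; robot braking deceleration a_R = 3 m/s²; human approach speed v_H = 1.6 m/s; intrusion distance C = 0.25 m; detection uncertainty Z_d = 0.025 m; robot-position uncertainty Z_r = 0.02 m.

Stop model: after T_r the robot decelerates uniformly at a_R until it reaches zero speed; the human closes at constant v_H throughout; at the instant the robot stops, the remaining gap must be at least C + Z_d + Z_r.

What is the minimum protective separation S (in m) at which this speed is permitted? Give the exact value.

T_s = v_R/a_R = (33/20)/3 = 0.5500 s
reaction-phase robot travel = 1.6500·0.1000 = 0.1650 m
robot under decel: 1.6500²/(2·3.0000) = 0.4537 m
person approaches 1.6000·(0.1000+0.5500) = 1.0400 m
margins: 0.2500+0.0250+0.0200 = 0.2950 m
S_min ≈ 0.1650+0.4537+1.0400+0.2950  ⇒  S_min = 1563/800 m

S_min = 1563/800 m = 1.9538 m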